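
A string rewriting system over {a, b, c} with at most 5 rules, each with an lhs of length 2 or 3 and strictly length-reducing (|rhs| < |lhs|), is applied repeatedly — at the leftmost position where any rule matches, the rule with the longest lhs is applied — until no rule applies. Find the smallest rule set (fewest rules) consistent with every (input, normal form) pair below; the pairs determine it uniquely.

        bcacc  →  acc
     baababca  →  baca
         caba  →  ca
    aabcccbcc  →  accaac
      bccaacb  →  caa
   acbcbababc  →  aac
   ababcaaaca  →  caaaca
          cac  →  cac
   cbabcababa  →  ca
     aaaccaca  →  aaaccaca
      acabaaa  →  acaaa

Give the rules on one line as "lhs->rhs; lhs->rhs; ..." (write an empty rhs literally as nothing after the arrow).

ab->; bc->; cb->; cbc->aa

  | bcacc => acc
  | baababca => baabca => baca
  | caba => ca
  | aabcccbcc => acccbcc => accaac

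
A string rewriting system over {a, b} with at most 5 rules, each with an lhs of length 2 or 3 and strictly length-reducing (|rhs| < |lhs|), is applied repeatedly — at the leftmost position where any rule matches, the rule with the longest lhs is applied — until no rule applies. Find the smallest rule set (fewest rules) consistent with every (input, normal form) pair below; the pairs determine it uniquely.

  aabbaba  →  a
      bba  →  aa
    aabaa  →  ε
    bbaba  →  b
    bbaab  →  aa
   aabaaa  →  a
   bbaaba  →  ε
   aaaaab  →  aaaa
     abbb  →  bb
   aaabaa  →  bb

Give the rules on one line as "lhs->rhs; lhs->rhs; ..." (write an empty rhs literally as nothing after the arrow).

  | aabbaba => ababa => bbba => baa => a
  | bba => aa
  | aabaa => abba => ba => ε
  | bbaba => aaba => abb => b

ab->; aba->bb; ba->; bba->aa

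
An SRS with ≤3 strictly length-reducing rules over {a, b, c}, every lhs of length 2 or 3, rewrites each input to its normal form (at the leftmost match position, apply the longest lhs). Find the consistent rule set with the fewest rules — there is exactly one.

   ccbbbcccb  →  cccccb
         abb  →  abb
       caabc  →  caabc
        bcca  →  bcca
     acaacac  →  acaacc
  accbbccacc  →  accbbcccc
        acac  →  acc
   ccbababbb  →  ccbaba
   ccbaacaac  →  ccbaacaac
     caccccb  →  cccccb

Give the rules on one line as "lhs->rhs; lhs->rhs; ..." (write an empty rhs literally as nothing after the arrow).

  | ccbbbcccb => cccccb
  | abb
  | caabc
  | bcca

bbb->; cac->cc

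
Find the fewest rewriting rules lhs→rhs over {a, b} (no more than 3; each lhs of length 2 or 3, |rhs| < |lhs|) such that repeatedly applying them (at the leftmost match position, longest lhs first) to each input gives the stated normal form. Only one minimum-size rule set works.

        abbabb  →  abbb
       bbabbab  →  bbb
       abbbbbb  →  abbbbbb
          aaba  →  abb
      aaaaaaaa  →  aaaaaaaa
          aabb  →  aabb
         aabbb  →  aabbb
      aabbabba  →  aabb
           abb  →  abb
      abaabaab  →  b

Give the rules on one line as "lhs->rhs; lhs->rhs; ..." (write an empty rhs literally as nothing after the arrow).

  | abbabb => abbb
  | bbabbab => bbbab => bbb
  | abbbbbb
  | aaba => abb

aba->bb; ba->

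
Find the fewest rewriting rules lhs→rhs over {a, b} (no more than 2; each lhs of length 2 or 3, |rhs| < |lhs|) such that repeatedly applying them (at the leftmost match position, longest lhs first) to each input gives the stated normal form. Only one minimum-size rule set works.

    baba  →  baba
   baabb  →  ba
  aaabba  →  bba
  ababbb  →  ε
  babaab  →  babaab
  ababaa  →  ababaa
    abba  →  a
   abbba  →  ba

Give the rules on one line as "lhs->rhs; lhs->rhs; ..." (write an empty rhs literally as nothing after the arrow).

aaa->; abb->

  | baba
  | baabb => ba
  | aaabba => bba
  | ababbb => abb => ε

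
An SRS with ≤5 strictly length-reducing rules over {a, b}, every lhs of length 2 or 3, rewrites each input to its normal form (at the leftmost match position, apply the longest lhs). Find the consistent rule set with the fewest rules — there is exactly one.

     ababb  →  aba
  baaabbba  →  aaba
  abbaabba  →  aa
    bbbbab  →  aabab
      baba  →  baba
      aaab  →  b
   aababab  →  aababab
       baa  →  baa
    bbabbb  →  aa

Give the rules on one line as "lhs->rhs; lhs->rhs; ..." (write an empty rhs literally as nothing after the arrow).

aaa->; bb->; bba->; bbb->aa

  | ababb => aba
  | baaabbba => bbbba => aaba
  | abbaabba => aabba => aa
  | bbbbab => aabab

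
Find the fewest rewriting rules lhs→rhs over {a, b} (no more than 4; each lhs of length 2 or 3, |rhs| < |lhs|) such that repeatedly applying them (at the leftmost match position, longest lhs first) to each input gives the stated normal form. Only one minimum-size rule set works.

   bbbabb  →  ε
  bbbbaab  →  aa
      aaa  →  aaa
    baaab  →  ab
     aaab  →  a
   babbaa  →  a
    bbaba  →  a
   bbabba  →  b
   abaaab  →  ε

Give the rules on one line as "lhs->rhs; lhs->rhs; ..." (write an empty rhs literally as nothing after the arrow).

aab->; ba->b; baa->; bb->a

  | bbbabb => ababb => abbb => aab => ε
  | bbbbaab => abbaab => aaaab => aa
  | aaa
  | baaab => ab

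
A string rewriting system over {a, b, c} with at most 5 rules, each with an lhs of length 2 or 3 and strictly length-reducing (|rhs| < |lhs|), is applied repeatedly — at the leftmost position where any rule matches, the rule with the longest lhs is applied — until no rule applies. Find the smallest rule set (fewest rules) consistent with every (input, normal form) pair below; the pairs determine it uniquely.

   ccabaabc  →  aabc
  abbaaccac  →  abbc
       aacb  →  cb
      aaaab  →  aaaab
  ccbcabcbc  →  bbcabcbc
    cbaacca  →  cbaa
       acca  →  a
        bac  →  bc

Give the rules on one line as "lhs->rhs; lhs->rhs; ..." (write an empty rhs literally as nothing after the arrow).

ac->c; acc->; bab->; cc->b

  | ccabaabc => babaabc => aabc
  | abbaaccac => abbaac => abbac => abbc
  | aacb => acb => cb
  | aaaab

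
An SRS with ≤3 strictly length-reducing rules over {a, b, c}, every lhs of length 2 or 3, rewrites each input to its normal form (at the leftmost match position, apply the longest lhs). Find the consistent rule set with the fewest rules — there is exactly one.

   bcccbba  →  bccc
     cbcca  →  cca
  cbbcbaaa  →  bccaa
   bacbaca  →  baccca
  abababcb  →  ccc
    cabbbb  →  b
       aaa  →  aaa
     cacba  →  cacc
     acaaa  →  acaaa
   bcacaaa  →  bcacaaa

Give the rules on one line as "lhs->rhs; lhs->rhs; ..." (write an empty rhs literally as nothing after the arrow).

  | bcccbba => bccba => bccc
  | cbcca => cca
  | cbbcbaaa => bcbaaa => bccaa
  | bacbaca => baccca

ab->c; cb->; cba->cc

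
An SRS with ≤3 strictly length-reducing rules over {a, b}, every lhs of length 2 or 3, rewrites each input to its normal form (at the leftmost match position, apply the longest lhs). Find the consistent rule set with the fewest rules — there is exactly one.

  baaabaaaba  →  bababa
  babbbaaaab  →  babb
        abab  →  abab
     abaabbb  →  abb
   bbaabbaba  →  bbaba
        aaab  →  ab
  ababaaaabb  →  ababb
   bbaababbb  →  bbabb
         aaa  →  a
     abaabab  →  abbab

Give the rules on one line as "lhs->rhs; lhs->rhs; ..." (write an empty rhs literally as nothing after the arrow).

  | baaabaaaba => babaaaba => bababa
  | babbbaaaab => babbaaaab => babbaab => babbb => babb
  | abab
  | abaabbb => abbbb => abbb => abb

aa->; bbb->bb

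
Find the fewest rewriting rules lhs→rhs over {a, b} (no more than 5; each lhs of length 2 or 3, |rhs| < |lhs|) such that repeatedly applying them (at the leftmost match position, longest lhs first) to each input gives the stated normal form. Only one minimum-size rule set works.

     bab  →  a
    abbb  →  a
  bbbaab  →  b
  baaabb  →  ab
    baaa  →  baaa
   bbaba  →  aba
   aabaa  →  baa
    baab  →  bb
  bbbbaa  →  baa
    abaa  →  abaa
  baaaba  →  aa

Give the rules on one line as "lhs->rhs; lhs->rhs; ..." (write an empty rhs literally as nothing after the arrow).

aab->b; bab->a; bba->a; bbb->

  | bab => a
  | abbb => a
  | bbbaab => aab => b
  | baaabb => babb => ab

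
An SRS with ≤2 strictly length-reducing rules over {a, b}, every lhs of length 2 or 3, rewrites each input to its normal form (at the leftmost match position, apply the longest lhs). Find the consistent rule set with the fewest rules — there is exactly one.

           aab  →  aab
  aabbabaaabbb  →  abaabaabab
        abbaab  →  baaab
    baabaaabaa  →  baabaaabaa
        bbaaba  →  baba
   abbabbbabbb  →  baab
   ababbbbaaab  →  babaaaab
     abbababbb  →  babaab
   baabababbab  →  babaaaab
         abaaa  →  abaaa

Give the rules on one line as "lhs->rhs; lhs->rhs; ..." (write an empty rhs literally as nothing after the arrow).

abb->ba; bba->b

  | aab
  | aabbabaaabbb => abaabaaabbb => abaabaabab
  | abbaab => baaab
  | baabaaabaa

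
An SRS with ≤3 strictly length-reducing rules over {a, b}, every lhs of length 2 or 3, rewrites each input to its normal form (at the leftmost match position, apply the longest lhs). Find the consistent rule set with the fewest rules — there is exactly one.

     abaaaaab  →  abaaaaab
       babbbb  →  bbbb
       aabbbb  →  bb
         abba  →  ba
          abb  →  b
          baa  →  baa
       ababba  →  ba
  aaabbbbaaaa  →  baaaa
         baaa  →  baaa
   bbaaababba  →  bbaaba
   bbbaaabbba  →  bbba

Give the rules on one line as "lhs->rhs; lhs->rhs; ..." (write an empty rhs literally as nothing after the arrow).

  | abaaaaab
  | babbbb => bbbb
  | aabbbb => abbb => bb
  | abba => ba

abb->b; bab->b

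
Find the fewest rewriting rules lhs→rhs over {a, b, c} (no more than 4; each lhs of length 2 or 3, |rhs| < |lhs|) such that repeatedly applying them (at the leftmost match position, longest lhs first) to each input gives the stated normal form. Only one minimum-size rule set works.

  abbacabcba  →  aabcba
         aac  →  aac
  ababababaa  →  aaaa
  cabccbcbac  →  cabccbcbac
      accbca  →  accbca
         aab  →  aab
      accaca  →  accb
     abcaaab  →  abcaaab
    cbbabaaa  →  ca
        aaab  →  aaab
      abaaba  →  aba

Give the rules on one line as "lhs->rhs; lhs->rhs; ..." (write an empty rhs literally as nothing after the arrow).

aca->b; baa->; bab->; bbb->a

  | abbacabcba => abbbbcba => aabcba
  | aac
  | ababababaa => aababaa => aaaa
  | cabccbcbac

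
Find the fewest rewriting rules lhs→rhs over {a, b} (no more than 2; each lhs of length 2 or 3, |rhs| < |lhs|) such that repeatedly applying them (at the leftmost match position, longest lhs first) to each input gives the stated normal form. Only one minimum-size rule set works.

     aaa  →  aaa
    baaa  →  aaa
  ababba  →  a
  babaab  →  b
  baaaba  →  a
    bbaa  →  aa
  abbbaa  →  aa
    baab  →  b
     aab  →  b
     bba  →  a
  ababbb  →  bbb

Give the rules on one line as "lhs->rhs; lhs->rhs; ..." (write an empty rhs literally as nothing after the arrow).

ab->b; ba->a

  | aaa
  | baaa => aaa
  | ababba => babba => abba => bba => ba => a
  | babaab => abaab => baab => aab => ab => b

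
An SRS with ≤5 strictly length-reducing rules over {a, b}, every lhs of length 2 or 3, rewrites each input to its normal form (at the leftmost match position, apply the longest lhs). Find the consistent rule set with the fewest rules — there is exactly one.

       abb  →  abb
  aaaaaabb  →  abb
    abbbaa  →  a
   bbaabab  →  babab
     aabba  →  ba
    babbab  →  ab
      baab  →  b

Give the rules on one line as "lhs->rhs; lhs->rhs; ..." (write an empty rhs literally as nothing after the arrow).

  | abb
  | aaaaaabb => baaaabb => aabb => abb
  | abbbaa => abaaa => aa => a
  | bbaabab => aaabab => babab

aa->a; aaa->ba; baa->; bba->aa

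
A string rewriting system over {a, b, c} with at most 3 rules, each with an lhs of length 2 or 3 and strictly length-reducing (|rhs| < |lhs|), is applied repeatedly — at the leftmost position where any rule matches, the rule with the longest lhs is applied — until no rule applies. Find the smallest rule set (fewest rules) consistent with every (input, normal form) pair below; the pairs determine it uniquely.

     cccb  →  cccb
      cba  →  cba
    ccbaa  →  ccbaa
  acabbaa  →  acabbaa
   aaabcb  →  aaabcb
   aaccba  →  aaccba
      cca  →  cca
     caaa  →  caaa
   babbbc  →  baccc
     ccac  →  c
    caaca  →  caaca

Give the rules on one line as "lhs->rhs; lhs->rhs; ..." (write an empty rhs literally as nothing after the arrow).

bbb->cc; cac->

  | cccb
  | cba
  | ccbaa
  | acabbaa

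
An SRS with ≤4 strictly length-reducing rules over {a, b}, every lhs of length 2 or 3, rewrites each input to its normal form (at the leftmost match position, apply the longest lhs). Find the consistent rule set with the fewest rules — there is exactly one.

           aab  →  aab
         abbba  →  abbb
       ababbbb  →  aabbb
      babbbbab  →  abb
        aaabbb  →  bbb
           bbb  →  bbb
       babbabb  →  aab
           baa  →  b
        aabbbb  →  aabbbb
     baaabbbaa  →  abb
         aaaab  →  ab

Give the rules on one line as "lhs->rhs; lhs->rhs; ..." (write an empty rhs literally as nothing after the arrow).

aaa->; ba->b; bab->a

  | aab
  | abbba => abbb
  | ababbbb => aabbb
  | babbbbab => abbbab => abba => abb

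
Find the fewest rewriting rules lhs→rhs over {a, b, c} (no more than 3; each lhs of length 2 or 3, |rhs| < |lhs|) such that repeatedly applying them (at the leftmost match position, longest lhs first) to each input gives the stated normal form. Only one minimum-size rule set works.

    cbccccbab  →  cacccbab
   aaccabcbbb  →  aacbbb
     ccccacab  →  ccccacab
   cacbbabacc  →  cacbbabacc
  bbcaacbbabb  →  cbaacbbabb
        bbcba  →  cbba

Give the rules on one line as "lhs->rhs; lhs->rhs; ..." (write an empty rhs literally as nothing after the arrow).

bbc->cb; bc->a; caa->

  | cbccccbab => cacccbab
  | aaccabcbbb => aaccaabbb => aacbbb
  | ccccacab
  | cacbbabacc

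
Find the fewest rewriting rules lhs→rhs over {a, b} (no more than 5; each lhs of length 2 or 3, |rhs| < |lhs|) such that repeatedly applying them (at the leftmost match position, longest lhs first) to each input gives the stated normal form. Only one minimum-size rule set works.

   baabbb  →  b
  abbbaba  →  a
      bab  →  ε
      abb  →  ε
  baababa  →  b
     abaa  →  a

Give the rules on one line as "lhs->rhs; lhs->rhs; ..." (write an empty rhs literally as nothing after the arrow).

  | baabbb => babbb => bbbb => ab => b
  | abbbaba => bbbaba => aaba => a
  | bab => bb => ε
  | abb => bb => ε

ab->b; aba->; bb->; bbb->a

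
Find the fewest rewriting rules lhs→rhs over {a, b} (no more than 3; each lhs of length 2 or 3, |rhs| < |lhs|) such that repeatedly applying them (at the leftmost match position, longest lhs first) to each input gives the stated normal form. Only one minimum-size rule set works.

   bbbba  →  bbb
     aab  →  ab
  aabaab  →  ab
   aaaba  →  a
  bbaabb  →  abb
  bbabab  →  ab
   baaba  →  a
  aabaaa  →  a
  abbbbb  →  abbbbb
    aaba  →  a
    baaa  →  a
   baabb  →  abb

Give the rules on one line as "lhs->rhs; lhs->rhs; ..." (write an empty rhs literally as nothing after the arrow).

  | bbbba => bbb
  | aab => ab
  | aabaab => abaab => aab => ab
  | aaaba => aaba => aba => a

aa->a; ba->; bab->ab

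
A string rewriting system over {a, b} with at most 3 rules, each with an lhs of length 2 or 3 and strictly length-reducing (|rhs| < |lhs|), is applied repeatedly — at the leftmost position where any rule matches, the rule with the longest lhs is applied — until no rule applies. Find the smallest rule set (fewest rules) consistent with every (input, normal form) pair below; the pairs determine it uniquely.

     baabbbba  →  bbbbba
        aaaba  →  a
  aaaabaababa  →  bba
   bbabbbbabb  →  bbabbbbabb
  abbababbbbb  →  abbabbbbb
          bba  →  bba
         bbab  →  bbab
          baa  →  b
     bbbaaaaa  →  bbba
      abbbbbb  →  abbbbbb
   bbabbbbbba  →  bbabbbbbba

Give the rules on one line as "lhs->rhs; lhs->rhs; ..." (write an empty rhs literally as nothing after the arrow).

  | baabbbba => bbbbba
  | aaaba => aba => a
  | aaaabaababa => aabaababa => baababa => bbaba => bba
  | bbabbbbabb

aa->; aba->a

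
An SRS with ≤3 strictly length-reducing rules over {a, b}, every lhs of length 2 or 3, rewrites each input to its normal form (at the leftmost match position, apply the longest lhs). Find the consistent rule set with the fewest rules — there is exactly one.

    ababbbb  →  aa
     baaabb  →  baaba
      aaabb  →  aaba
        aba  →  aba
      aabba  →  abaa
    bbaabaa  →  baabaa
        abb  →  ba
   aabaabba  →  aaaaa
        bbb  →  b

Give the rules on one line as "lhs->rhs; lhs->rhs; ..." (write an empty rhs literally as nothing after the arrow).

abb->ba; bab->a; bb->b

  | ababbbb => aabbb => abab => aa
  | baaabb => baaba
  | aaabb => aaba
  | aba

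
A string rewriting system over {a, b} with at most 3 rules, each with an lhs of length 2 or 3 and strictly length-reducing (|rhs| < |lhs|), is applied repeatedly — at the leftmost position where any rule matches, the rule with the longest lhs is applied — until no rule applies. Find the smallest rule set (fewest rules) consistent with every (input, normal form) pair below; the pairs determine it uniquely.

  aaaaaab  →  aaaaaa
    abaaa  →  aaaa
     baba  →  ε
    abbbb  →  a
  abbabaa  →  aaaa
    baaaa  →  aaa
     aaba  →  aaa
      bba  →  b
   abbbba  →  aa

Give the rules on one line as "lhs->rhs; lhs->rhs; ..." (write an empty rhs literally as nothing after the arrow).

  | aaaaaab => aaaaaa
  | abaaa => aaaa
  | baba => ba => ε
  | abbbb => abbb => abb => ab => a

ab->a; ba->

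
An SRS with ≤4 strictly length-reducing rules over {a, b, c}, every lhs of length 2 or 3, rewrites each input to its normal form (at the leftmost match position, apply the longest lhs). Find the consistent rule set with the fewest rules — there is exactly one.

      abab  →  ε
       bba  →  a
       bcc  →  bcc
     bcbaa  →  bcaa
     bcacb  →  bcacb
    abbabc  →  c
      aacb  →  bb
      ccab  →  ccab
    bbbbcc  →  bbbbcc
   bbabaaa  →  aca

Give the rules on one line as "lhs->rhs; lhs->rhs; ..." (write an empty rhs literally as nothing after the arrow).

aaa->ac; aab->; aac->b; ba->a

  | abab => aab => ε
  | bba => ba => a
  | bcc
  | bcbaa => bcaa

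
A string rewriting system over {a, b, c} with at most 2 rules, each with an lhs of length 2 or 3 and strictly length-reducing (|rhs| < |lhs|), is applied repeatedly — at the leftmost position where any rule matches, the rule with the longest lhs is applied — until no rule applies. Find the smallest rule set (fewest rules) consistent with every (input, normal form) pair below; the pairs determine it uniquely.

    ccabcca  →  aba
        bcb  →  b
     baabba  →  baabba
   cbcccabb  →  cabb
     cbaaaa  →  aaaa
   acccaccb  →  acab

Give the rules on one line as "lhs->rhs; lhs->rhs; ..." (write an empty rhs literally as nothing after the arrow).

  | ccabcca => abcca => aba
  | bcb => b
  | baabba
  | cbcccabb => cccabb => cabb

cb->; cc->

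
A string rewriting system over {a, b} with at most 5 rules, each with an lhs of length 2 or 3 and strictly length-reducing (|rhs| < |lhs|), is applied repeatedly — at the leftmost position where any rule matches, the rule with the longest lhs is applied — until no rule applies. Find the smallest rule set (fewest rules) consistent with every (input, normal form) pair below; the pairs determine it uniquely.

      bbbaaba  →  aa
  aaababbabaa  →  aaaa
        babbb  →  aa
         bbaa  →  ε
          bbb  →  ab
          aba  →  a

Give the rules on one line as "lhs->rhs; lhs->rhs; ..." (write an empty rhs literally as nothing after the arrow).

  | bbbaaba => abaaba => aaba => aa
  | aaababbabaa => aaabbbabaa => aaaababaa => aaaabbaa => aaaaba => aaaa
  | babbb => bbbb => abb => aa
  | bbaa => ba => ε

ba->; bab->bb; bb->a; bba->b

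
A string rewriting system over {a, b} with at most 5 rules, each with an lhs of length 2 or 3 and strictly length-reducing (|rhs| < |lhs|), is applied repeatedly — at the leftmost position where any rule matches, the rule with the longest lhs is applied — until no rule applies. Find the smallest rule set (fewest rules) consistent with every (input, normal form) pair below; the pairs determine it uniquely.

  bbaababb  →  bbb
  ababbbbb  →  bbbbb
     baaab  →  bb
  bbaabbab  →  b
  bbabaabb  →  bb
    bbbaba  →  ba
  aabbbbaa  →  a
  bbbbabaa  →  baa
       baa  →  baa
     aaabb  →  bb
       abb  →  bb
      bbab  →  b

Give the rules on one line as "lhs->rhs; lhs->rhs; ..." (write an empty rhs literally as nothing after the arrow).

  | bbaababb => aaababb => babb => bbb
  | ababbbbb => bbbbb
  | baaab => bb
  | bbaabbab => aaabbab => bbab => aab => ab => b

aaa->; ab->b; aba->; bba->aa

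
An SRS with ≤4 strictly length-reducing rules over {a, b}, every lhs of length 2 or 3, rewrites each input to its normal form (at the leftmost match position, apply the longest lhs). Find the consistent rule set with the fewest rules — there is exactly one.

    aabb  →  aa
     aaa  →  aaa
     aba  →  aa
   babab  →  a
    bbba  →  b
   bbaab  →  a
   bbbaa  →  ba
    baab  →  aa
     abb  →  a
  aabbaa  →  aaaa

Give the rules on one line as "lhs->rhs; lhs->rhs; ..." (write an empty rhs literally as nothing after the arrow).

ab->a; baa->aa; bab->; bba->

  | aabb => aab => aa
  | aaa
  | aba => aa
  | babab => ab => a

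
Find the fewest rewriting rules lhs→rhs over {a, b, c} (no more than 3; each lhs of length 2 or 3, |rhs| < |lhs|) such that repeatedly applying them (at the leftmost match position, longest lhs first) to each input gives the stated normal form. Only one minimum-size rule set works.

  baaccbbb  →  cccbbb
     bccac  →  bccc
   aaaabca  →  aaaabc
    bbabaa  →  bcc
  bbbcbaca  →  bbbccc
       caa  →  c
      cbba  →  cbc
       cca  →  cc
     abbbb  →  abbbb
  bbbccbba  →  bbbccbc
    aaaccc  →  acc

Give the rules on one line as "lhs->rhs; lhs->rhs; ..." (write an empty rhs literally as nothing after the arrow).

  | baaccbbb => caccbbb => cccbbb
  | bccac => bccc
  | aaaabca => aaaabc
  | bbabaa => bcbaa => bcca => bcc

aac->; ba->c; ca->c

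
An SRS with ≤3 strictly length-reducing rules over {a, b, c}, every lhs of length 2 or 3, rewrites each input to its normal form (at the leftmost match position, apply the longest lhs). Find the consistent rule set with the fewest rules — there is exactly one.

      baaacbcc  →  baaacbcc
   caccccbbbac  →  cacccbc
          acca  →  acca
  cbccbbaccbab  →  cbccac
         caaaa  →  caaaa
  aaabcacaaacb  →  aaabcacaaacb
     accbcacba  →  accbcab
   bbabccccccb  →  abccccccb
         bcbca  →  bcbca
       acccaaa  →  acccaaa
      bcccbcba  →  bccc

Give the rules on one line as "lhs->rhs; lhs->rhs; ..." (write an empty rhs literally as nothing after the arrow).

bb->; cba->b

  | baaacbcc
  | caccccbbbac => caccccbac => cacccbc
  | acca
  | cbccbbaccbab => cbccaccbab => cbccacbb => cbccac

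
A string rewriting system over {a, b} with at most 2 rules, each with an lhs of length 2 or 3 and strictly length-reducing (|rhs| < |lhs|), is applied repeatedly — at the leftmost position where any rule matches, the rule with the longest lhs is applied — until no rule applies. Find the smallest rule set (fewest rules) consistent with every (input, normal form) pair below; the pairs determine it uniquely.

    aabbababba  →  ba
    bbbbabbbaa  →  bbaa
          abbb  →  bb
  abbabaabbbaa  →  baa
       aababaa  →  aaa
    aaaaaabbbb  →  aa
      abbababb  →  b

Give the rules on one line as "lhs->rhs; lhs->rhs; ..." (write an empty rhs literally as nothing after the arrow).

ab->; bab->ab

  | aabbababba => abababba => ababba => abba => ba
  | bbbbabbbaa => bbbabbbaa => bbabbbaa => babbbaa => abbbaa => bbaa
  | abbb => bb
  | abbabaabbbaa => babaabbbaa => abaabbbaa => aabbbaa => abbaa => baa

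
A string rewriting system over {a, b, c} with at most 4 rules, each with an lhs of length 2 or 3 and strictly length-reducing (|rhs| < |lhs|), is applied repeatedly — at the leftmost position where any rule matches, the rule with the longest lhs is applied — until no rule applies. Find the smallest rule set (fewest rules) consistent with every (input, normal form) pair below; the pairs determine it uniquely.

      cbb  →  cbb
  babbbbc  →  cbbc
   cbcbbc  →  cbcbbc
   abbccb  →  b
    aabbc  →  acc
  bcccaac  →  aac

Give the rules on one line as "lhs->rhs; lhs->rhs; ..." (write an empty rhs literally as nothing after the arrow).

  | cbb
  | babbbbc => abbbbc => cbbc
  | cbcbbc
  | abbccb => cccb => b

abb->c; ba->a; ccc->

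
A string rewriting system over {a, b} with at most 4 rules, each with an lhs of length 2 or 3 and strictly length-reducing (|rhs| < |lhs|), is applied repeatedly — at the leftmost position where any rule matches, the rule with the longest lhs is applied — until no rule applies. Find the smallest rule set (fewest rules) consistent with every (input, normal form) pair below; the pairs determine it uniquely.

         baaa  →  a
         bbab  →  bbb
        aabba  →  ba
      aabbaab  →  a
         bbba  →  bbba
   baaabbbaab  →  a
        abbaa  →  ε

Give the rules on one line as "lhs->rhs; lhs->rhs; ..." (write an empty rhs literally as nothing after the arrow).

aa->; aab->a; ab->b; baa->aa

  | baaa => aaa => a
  | bbab => bbb
  | aabba => aba => ba
  | aabbaab => abaab => baab => aab => a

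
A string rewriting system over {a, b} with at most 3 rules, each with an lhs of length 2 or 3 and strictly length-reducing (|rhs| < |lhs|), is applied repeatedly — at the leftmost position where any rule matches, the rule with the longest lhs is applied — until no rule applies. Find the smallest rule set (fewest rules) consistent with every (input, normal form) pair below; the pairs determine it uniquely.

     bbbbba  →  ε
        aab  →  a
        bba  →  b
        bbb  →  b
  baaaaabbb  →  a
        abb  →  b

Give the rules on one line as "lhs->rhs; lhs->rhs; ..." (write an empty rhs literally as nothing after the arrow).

  | bbbbba => bbba => ba => ε
  | aab => a
  | bba => b
  | bbb => b

ab->; ba->; bbb->b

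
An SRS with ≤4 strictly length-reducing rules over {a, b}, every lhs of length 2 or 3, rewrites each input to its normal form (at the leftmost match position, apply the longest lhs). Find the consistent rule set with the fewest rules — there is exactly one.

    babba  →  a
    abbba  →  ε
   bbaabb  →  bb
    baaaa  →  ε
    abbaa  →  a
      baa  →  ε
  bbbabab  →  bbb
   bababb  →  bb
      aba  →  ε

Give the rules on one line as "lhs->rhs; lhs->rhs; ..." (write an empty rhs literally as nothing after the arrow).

  | babba => bba => ba => a
  | abbba => abba => aba => aa => ε
  | bbaabb => baabb => aabb => bb
  | baaaa => aaaa => aa => ε

aa->; ba->a; bab->b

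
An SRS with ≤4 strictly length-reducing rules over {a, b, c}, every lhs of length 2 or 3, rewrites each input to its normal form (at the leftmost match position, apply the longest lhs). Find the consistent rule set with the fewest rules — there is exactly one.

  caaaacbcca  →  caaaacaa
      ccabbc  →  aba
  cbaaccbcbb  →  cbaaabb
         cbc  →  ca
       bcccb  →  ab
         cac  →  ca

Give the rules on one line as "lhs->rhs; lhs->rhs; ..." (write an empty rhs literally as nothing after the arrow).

bc->a; cac->ca; cc->

  | caaaacbcca => caaaacaca => caaaacaa
  | ccabbc => abbc => aba
  | cbaaccbcbb => cbaabcbb => cbaaabb
  | cbc => ca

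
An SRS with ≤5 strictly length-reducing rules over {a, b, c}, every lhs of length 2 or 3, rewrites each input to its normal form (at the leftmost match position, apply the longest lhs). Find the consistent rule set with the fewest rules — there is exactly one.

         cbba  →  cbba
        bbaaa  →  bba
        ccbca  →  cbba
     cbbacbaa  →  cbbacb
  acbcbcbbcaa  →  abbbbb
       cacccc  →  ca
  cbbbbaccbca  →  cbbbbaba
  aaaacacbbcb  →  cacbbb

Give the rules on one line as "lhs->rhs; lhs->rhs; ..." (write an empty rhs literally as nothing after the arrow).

  | cbba
  | bbaaa => bba
  | ccbca => cbba
  | cbbacbaa => cbbacb

aa->; acc->a; bc->b; cbc->bb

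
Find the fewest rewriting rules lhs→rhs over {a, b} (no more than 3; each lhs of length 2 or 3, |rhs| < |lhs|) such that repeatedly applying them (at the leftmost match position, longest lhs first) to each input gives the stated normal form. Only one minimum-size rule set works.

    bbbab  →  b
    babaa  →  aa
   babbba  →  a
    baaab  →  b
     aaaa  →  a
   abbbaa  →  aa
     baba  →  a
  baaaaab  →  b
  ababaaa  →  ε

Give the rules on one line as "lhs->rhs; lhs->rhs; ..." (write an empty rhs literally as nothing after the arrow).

  | bbbab => bbab => bab => ab => b
  | babaa => abaa => baa => aa
  | babbba => abbba => bbba => bba => ba => a
  | baaab => aaab => b

aaa->; ab->b; ba->a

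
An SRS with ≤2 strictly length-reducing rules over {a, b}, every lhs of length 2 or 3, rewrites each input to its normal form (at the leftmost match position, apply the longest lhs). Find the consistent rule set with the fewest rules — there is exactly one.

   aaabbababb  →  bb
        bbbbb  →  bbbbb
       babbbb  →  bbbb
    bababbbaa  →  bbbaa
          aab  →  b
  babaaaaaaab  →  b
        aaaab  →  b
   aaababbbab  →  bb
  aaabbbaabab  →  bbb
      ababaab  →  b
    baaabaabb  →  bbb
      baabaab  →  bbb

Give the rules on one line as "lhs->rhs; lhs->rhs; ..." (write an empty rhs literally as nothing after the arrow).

  | aaabbababb => abbababb => bababb => babb => bb
  | bbbbb
  | babbbb => bbbb
  | bababbbaa => babbbaa => bbbaa

aab->b; ab->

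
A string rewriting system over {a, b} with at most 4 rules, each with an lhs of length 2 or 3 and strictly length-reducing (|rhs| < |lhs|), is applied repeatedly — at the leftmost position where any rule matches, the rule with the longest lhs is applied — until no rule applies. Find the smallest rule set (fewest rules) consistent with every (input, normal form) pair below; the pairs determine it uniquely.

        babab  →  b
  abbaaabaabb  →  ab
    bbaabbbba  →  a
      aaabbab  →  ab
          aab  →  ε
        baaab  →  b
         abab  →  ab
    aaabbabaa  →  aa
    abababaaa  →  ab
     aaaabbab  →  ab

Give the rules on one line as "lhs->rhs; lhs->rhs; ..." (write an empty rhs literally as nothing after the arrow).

aab->; ba->b; bb->b; bba->

  | babab => bbab => b
  | abbaaabaabb => aaabaabb => aaabb => ab
  | bbaabbbba => abbbba => abbba => abba => a
  | aaabbab => abab => abb => ab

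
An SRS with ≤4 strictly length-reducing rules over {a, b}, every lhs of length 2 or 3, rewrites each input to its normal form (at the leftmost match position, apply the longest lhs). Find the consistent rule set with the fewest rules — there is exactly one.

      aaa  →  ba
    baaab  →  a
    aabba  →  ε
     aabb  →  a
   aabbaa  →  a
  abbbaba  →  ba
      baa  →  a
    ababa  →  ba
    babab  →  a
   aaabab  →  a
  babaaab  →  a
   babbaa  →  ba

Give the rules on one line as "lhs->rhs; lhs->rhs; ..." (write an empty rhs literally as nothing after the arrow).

  | aaa => ba
  | baaab => bbab => aab => bb => a
  | aabba => bbba => aba => ε
  | aabb => bbb => ab => a

aa->b; ab->a; aba->; bb->a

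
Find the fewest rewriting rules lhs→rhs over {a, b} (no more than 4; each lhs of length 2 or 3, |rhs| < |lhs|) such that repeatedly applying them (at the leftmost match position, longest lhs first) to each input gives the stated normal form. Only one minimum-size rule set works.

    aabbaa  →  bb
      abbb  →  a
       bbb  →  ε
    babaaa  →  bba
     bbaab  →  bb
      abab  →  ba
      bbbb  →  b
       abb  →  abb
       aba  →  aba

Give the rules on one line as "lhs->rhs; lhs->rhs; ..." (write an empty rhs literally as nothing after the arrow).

aa->b; aab->; bab->aa; bbb->

  | aabbaa => baa => bb
  | abbb => a
  | bbb => ε
  | babaaa => aaaaa => baaa => bba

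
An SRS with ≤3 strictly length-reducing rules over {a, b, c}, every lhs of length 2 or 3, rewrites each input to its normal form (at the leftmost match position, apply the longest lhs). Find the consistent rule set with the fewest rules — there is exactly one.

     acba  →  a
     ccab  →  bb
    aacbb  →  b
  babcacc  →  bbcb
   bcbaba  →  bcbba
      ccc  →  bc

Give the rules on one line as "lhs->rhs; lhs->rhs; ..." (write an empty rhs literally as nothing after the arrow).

ab->b; acb->; cc->b

  | acba => a
  | ccab => bab => bb
  | aacbb => ab => b
  | babcacc => bbcacc => bbcab => bbcb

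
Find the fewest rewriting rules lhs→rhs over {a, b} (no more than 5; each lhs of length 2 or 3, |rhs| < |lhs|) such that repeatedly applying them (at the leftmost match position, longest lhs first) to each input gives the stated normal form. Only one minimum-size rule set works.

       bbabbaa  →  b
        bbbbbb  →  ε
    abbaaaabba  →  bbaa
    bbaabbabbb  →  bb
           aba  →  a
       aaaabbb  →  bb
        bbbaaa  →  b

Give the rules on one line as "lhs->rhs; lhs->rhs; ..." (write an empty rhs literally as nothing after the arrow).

aaa->b; ab->; abb->ba; bbb->

  | bbabbaa => bbbaaa => aaa => b
  | bbbbbb => bbb => ε
  | abbaaaabba => baaaaabba => bbaabba => bbabaa => bbaa
  | bbaabbabbb => bbabaabbb => bbaabbb => bbabab => bbab => bb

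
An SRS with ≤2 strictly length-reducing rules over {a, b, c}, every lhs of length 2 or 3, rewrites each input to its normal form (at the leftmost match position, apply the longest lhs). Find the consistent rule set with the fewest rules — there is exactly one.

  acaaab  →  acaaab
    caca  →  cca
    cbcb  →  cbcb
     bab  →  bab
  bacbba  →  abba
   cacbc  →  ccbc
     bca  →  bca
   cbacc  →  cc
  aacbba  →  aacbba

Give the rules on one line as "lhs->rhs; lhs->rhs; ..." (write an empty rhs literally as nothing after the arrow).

  | acaaab
  | caca => cca
  | cbcb
  | bab

bac->a; cac->cc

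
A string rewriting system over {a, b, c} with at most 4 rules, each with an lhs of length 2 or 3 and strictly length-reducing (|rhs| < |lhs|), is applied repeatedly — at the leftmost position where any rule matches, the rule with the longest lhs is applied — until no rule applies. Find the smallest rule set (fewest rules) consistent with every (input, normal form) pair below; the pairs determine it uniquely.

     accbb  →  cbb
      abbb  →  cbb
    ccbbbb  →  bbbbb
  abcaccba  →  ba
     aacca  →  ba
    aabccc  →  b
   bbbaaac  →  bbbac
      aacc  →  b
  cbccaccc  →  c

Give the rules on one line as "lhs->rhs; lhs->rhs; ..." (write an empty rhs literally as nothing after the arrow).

  | accbb => abbb => cbb
  | abbb => cbb
  | ccbbbb => bbbbb
  | abcaccba => ccaccba => baccba => babba => bcba => ba

aa->; ab->c; bc->; cc->b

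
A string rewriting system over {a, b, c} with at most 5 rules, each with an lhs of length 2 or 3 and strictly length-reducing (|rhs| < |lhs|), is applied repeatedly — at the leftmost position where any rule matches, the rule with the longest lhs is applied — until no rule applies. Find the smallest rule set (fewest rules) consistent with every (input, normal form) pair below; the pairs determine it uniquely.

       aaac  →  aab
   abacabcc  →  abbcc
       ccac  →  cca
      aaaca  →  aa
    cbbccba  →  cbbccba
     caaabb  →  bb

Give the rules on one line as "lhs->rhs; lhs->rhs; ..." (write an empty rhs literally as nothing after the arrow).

ac->b; aca->; caa->ac; cac->ca

  | aaac => aab
  | abacabcc => abbcc
  | ccac => cca
  | aaaca => aa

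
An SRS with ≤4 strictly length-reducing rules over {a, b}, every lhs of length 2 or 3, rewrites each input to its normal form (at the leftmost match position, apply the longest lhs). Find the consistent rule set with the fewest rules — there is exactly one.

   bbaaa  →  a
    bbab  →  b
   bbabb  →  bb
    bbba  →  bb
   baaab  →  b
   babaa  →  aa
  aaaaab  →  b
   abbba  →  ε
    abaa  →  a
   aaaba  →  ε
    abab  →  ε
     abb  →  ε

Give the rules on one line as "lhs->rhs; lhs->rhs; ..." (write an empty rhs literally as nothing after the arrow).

  | bbaaa => baa => a
  | bbab => b
  | bbabb => bb
  | bbba => bb

ab->b; abb->; ba->; bab->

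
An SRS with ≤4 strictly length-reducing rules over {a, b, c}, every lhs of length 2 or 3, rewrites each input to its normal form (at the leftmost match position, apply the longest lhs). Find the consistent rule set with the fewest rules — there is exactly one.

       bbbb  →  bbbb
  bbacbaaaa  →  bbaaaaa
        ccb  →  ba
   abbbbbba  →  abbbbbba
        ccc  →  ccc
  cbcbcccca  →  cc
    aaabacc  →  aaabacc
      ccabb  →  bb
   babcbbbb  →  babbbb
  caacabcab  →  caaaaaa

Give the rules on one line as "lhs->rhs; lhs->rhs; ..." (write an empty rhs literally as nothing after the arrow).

  | bbbb
  | bbacbaaaa => bbaaaaa
  | ccb => ba
  | abbbbbba

cab->aa; cb->; cca->; ccb->ba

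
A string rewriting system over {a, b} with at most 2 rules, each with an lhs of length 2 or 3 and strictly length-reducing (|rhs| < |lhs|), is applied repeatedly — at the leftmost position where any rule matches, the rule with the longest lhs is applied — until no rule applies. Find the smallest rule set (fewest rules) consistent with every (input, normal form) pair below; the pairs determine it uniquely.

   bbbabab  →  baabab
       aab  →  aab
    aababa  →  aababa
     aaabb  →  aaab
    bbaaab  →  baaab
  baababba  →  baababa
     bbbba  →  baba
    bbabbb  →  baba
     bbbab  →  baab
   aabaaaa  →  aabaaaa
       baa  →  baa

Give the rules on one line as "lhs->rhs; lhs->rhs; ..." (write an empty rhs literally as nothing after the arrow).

  | bbbabab => baabab
  | aab
  | aababa
  | aaabb => aaab

bb->b; bbb->ba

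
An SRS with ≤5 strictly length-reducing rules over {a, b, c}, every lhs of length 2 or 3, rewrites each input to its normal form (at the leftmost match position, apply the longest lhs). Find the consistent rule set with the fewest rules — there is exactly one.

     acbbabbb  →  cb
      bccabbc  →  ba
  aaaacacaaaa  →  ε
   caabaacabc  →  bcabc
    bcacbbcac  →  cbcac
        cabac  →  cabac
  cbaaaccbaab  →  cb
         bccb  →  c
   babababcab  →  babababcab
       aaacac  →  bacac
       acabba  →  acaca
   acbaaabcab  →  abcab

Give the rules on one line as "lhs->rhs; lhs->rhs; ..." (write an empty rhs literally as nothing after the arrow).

  | acbbabbb => cbbabbb => ccabbb => abbb => acb => cb
  | bccabbc => babbc => bacc => ba
  | aaaacacaaaa => baacacaaaa => bbcacaaaa => ccacaaaa => acaaaa => acbaa => cbaa => cbb => cc => ε
  | caabaacabc => cbbaacabc => ccaacabc => aacabc => bcabc

aa->b; acb->cb; bb->c; cc->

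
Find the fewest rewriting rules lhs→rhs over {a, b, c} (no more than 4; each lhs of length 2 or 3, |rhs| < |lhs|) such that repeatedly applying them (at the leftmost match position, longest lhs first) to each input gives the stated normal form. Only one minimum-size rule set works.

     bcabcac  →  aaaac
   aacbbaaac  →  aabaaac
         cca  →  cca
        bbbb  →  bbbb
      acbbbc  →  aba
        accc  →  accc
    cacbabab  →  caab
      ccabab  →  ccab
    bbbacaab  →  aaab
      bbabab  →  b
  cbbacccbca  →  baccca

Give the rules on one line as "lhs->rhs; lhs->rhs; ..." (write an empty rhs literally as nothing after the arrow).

  | bcabcac => aabcac => aaaac
  | aacbbaaac => aabaaac
  | cca
  | bbbb

bab->b; bba->; bc->a; cb->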